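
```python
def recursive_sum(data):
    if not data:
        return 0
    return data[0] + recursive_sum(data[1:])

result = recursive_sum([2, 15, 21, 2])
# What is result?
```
Call trace:
recursive_sum(data=[2, 15, 21, 2])
  recursive_sum(data=[15, 21, 2])
    recursive_sum(data=[21, 2])
      recursive_sum(data=[2])
        recursive_sum(data=[])
        -> return 0
      -> return 2
    -> return 23
  -> return 38
-> return 40

Final answer: 40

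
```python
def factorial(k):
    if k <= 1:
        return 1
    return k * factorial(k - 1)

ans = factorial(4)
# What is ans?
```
Call trace:
factorial(k=4)
  factorial(k=3)
    factorial(k=2)
      factorial(k=1)
      -> return 1
    -> return 2
  -> return 6
-> return 24

Final answer: 24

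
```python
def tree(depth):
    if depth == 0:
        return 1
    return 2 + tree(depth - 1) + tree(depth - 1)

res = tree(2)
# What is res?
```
Call trace (a repeated sub-call is expanded the first time; later identical calls just restate its return value):
tree(depth=2)
  tree(depth=1)
    tree(depth=0)
    -> return 1
    tree(depth=0)
    -> return 1
  -> return 4
  tree(depth=1) -> return 4  (same call as traced above)
-> return 10

Final answer: 10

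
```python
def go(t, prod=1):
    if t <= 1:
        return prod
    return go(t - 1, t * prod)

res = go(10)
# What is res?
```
Call trace:
go(t=10, prod=1)
  go(t=9, prod=10)
    go(t=8, prod=90)
      go(t=7, prod=720)
        go(t=6, prod=5040)
          go(t=5, prod=30240)
            go(t=4, prod=151200)
              go(t=3, prod=604800)
                go(t=2, prod=1814400)
                  go(t=1, prod=3628800)
                  -> return 3628800
                -> return 3628800
              -> return 3628800
            -> return 3628800
          -> return 3628800
        -> return 3628800
      -> return 3628800
    -> return 3628800
  -> return 3628800
-> return 3628800

Final answer: 3628800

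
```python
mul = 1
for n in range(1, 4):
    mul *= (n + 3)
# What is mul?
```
Trace:
  mul=1
  mul=4, n=1
  mul=20, n=2
  mul=120, n=3

Final answer: 120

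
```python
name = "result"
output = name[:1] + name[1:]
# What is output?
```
Trace:
  name='result'
  name='result', output='result'

Final answer: 'result'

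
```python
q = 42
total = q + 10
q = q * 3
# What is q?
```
Trace:
  q=42
  q=42, total=52
  q=126, total=52

Final answer: 126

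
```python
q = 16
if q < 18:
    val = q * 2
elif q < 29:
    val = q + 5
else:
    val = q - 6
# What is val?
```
Trace:
  q=16
  q=16, val=32

Final answer: 32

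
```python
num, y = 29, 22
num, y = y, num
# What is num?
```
Trace:
  num=29, y=22
  num=22, y=29

Final answer: 22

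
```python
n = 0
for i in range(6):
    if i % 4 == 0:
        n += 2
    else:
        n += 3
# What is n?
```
Trace:
  n=0
  n=2, i=0
  n=5, i=1
  n=8, i=2
  n=11, i=3
  n=13, i=4
  n=16, i=5

Final answer: 16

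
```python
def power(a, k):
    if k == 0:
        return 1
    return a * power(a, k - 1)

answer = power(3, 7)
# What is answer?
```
Call trace:
power(a=3, k=7)
  power(a=3, k=6)
    power(a=3, k=5)
      power(a=3, k=4)
        power(a=3, k=3)
          power(a=3, k=2)
            power(a=3, k=1)
              power(a=3, k=0)
              -> return 1
            -> return 3
          -> return 9
        -> return 27
      -> return 81
    -> return 243
  -> return 729
-> return 2187

Final answer: 2187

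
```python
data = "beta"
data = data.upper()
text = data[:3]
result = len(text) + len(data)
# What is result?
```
Trace:
  data='beta'
  data='BETA'
  data='BETA', text='BET'
  data='BETA', text='BET', result=7

Final answer: 7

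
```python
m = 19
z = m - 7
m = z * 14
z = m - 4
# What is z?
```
Trace:
  m=19
  m=19, z=12
  m=168, z=12
  m=168, z=164

Final answer: 164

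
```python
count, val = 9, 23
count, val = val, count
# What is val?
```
Trace:
  count=9, val=23
  count=23, val=9

Final answer: 9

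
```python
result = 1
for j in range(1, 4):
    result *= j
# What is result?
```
Trace:
  result=1
  result=1, j=1
  result=2, j=2
  result=6, j=3

Final answer: 6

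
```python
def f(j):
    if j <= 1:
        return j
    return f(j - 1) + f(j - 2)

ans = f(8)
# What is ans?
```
Call trace (a repeated sub-call is expanded the first time; later identical calls just restate its return value):
f(j=8)
  f(j=7)
    f(j=6)
      f(j=5)
        f(j=4)
          f(j=3)
            f(j=2)
              f(j=1)
              -> return 1
              f(j=0)
              -> return 0
            -> return 1
            f(j=1)
            -> return 1
          -> return 2
          f(j=2) -> return 1  (same call as traced above)
        -> return 3
        f(j=3) -> return 2  (same call as traced above)
      -> return 5
      f(j=4) -> return 3  (same call as traced above)
    -> return 8
    f(j=5) -> return 5  (same call as traced above)
  -> return 13
  f(j=6) -> return 8  (same call as traced above)
-> return 21

Final answer: 21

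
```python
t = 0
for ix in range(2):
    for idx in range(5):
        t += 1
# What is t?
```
Trace:
  t=0
  t=1, ix=0, idx=0
  t=2, ix=0, idx=1
  t=3, ix=0, idx=2
  t=4, ix=0, idx=3
  t=5, ix=0, idx=4
  t=6, ix=1, idx=0
  t=7, ix=1, idx=1
  t=8, ix=1, idx=2
  t=9, ix=1, idx=3
  t=10, ix=1, idx=4

Final answer: 10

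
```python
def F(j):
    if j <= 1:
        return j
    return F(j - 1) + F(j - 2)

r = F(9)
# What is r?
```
Call trace (a repeated sub-call is expanded the first time; later identical calls just restate its return value):
F(j=9)
  F(j=8)
    F(j=7)
      F(j=6)
        F(j=5)
          F(j=4)
            F(j=3)
              F(j=2)
                F(j=1)
                -> return 1
                F(j=0)
                -> return 0
              -> return 1
              F(j=1)
              -> return 1
            -> return 2
            F(j=2) -> return 1  (same call as traced above)
          -> return 3
          F(j=3) -> return 2  (same call as traced above)
        -> return 5
        F(j=4) -> return 3  (same call as traced above)
      -> return 8
      F(j=5) -> return 5  (same call as traced above)
    -> return 13
    F(j=6) -> return 8  (same call as traced above)
  -> return 21
  F(j=7) -> return 13  (same call as traced above)
-> return 34

Final answer: 34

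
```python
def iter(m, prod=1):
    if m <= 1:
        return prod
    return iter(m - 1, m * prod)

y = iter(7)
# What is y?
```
Call trace:
iter(m=7, prod=1)
  iter(m=6, prod=7)
    iter(m=5, prod=42)
      iter(m=4, prod=210)
        iter(m=3, prod=840)
          iter(m=2, prod=2520)
            iter(m=1, prod=5040)
            -> return 5040
          -> return 5040
        -> return 5040
      -> return 5040
    -> return 5040
  -> return 5040
-> return 5040

Final answer: 5040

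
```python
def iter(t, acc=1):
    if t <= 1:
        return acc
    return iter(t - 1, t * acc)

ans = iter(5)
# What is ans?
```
Call trace:
iter(t=5, acc=1)
  iter(t=4, acc=5)
    iter(t=3, acc=20)
      iter(t=2, acc=60)
        iter(t=1, acc=120)
        -> return 120
      -> return 120
    -> return 120
  -> return 120
-> return 120

Final answer: 120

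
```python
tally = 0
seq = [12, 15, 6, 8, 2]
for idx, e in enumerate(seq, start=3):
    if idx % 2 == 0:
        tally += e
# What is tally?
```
Trace:
  tally=0
  tally=0, idx=3, e=12
  tally=15, idx=4, e=15
  tally=15, idx=5, e=6
  tally=23, idx=6, e=8
  tally=23, idx=7, e=2

Final answer: 23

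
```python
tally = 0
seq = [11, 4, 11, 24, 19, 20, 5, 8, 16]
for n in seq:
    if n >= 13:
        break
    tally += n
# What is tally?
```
Trace:
  tally=0
  tally=11, n=11
  tally=15, n=4
  tally=26, n=11
  tally=26, n=24

Final answer: 26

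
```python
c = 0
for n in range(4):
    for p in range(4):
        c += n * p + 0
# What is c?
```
Trace:
  c=0
  c=0, n=0, p=0
  c=0, n=0, p=1
  c=0, n=0, p=2
  c=0, n=0, p=3
  c=0, n=1, p=0
  c=1, n=1, p=1
  c=3, n=1, p=2
  c=6, n=1, p=3
  c=6, n=2, p=0
  c=8, n=2, p=1
  c=12, n=2, p=2
  c=18, n=2, p=3
  c=18, n=3, p=0
  c=21, n=3, p=1
  c=27, n=3, p=2
  c=36, n=3, p=3

Final answer: 36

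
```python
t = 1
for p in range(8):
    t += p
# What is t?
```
Trace:
  t=1
  t=1, p=0
  t=2, p=1
  t=4, p=2
  t=7, p=3
  t=11, p=4
  t=16, p=5
  t=22, p=6
  t=29, p=7

Final answer: 29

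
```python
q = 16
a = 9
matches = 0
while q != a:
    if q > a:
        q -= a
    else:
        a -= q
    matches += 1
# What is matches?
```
Trace:
  q=16
  q=16, a=9
  q=16, a=9, matches=0
  q=7, a=9, matches=1
  q=7, a=2, matches=2
  q=5, a=2, matches=3
  q=3, a=2, matches=4
  q=1, a=2, matches=5
  q=1, a=1, matches=6

Final answer: 6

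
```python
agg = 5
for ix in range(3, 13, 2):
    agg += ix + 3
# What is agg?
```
Trace:
  agg=5
  agg=11, ix=3
  agg=19, ix=5
  agg=29, ix=7
  agg=41, ix=9
  agg=55, ix=11

Final answer: 55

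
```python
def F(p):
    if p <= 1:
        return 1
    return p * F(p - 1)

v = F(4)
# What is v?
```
Call trace:
F(p=4)
  F(p=3)
    F(p=2)
      F(p=1)
      -> return 1
    -> return 2
  -> return 6
-> return 24

Final answer: 24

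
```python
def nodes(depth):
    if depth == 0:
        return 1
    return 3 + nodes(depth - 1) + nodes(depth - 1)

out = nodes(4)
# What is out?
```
Call trace (a repeated sub-call is expanded the first time; later identical calls just restate its return value):
nodes(depth=4)
  nodes(depth=3)
    nodes(depth=2)
      nodes(depth=1)
        nodes(depth=0)
        -> return 1
        nodes(depth=0)
        -> return 1
      -> return 5
      nodes(depth=1) -> return 5  (same call as traced above)
    -> return 13
    nodes(depth=2) -> return 13  (same call as traced above)
  -> return 29
  nodes(depth=3) -> return 29  (same call as traced above)
-> return 61

Final answer: 61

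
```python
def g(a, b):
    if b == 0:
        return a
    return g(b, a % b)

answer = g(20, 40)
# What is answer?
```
Call trace:
g(a=20, b=40)
  g(a=40, b=20)
    g(a=20, b=0)
    -> return 20
  -> return 20
-> return 20

Final answer: 20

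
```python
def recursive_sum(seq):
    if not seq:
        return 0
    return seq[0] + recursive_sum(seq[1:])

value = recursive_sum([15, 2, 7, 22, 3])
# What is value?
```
Call trace:
recursive_sum(seq=[15, 2, 7, 22, 3])
  recursive_sum(seq=[2, 7, 22, 3])
    recursive_sum(seq=[7, 22, 3])
      recursive_sum(seq=[22, 3])
        recursive_sum(seq=[3])
          recursive_sum(seq=[])
          -> return 0
        -> return 3
      -> return 25
    -> return 32
  -> return 34
-> return 49

Final answer: 49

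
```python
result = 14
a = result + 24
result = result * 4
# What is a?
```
Trace:
  result=14
  result=14, a=38
  result=56, a=38

Final answer: 38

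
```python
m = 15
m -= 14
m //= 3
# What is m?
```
Trace:
  m=15
  m=1
  m=0

Final answer: 0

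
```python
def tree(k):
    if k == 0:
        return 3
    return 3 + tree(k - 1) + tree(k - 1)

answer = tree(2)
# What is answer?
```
Call trace (a repeated sub-call is expanded the first time; later identical calls just restate its return value):
tree(k=2)
  tree(k=1)
    tree(k=0)
    -> return 3
    tree(k=0)
    -> return 3
  -> return 9
  tree(k=1) -> return 9  (same call as traced above)
-> return 21

Final answer: 21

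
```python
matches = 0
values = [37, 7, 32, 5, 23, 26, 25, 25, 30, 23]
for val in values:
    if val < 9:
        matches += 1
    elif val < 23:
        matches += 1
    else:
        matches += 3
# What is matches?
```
Trace:
  matches=0
  matches=3, val=37
  matches=4, val=7
  matches=7, val=32
  matches=8, val=5
  matches=11, val=23
  matches=14, val=26
  matches=17, val=25
  matches=20, val=25
  matches=23, val=30
  matches=26, val=23

Final answer: 26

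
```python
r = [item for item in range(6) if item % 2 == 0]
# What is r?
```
Trace:
  item=0
  item=1
  item=2
  item=3
  item=4
  item=5
  r=[0, 2, 4]

Final answer: [0, 2, 4]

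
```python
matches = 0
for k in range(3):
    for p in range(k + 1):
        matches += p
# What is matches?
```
Trace:
  matches=0
  matches=0, k=0, p=0
  matches=0, k=1, p=0
  matches=1, k=1, p=1
  matches=1, k=2, p=0
  matches=2, k=2, p=1
  matches=4, k=2, p=2

Final answer: 4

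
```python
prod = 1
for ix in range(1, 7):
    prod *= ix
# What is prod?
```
Trace:
  prod=1
  prod=1, ix=1
  prod=2, ix=2
  prod=6, ix=3
  prod=24, ix=4
  prod=120, ix=5
  prod=720, ix=6

Final answer: 720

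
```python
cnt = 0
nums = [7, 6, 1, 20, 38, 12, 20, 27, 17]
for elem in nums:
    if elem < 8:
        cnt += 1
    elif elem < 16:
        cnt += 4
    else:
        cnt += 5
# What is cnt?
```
Trace:
  cnt=0
  cnt=1, elem=7
  cnt=2, elem=6
  cnt=3, elem=1
  cnt=8, elem=20
  cnt=13, elem=38
  cnt=17, elem=12
  cnt=22, elem=20
  cnt=27, elem=27
  cnt=32, elem=17

Final answer: 32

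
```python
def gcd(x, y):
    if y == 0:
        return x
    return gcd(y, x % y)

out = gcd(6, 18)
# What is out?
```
Call trace:
gcd(x=6, y=18)
  gcd(x=18, y=6)
    gcd(x=6, y=0)
    -> return 6
  -> return 6
-> return 6

Final answer: 6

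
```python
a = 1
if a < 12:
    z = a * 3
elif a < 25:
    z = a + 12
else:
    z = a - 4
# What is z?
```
Trace:
  a=1
  a=1, z=3

Final answer: 3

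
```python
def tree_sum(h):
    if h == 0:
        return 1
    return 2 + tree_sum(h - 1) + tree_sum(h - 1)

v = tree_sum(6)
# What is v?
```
Call trace (a repeated sub-call is expanded the first time; later identical calls just restate its return value):
tree_sum(h=6)
  tree_sum(h=5)
    tree_sum(h=4)
      tree_sum(h=3)
        tree_sum(h=2)
          tree_sum(h=1)
            tree_sum(h=0)
            -> return 1
            tree_sum(h=0)
            -> return 1
          -> return 4
          tree_sum(h=1) -> return 4  (same call as traced above)
        -> return 10
        tree_sum(h=2) -> return 10  (same call as traced above)
      -> return 22
      tree_sum(h=3) -> return 22  (same call as traced above)
    -> return 46
    tree_sum(h=4) -> return 46  (same call as traced above)
  -> return 94
  tree_sum(h=5) -> return 94  (same call as traced above)
-> return 190

Final answer: 190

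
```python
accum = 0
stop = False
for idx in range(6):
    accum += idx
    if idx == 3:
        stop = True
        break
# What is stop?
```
Trace:
  accum=0
  accum=0, stop=False
  accum=0, stop=False, idx=0
  accum=1, stop=False, idx=1
  accum=3, stop=False, idx=2
  accum=6, stop=True, idx=3

Final answer: True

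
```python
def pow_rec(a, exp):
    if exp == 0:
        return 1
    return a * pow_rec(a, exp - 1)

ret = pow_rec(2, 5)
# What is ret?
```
Call trace:
pow_rec(a=2, exp=5)
  pow_rec(a=2, exp=4)
    pow_rec(a=2, exp=3)
      pow_rec(a=2, exp=2)
        pow_rec(a=2, exp=1)
          pow_rec(a=2, exp=0)
          -> return 1
        -> return 2
      -> return 4
    -> return 8
  -> return 16
-> return 32

Final answer: 32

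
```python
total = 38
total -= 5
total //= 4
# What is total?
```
Trace:
  total=38
  total=33
  total=8

Final answer: 8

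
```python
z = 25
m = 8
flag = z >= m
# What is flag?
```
Trace:
  z=25
  z=25, m=8
  z=25, m=8, flag=True

Final answer: True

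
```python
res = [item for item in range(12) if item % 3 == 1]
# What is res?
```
Trace:
  item=0
  item=1
  item=2
  item=3
  item=4
  item=5
  item=6
  item=7
  item=8
  item=9
  item=10
  item=11
  res=[1, 4, 7, 10]

Final answer: [1, 4, 7, 10]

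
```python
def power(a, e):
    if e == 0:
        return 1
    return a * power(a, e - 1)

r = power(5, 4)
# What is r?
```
Call trace:
power(a=5, e=4)
  power(a=5, e=3)
    power(a=5, e=2)
      power(a=5, e=1)
        power(a=5, e=0)
        -> return 1
      -> return 5
    -> return 25
  -> return 125
-> return 625

Final answer: 625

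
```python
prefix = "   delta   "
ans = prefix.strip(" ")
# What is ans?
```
Trace:
  prefix='   delta   '
  prefix='   delta   ', ans='delta'

Final answer: 'delta'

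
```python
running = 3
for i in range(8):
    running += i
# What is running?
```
Trace:
  running=3
  running=3, i=0
  running=4, i=1
  running=6, i=2
  running=9, i=3
  running=13, i=4
  running=18, i=5
  running=24, i=6
  running=31, i=7

Final answer: 31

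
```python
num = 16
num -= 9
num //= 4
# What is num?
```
Trace:
  num=16
  num=7
  num=1

Final answer: 1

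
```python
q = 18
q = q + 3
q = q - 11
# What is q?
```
Trace:
  q=18
  q=21
  q=10

Final answer: 10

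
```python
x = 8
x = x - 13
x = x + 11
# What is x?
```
Trace:
  x=8
  x=-5
  x=6

Final answer: 6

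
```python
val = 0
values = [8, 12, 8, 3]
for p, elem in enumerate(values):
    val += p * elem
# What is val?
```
Trace:
  val=0
  val=0, p=0, elem=8
  val=12, p=1, elem=12
  val=28, p=2, elem=8
  val=37, p=3, elem=3

Final answer: 37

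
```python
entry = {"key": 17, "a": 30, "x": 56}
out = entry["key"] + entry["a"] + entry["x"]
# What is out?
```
Trace:
  entry={'key': 17, 'a': 30, 'x': 56}
  entry={'key': 17, 'a': 30, 'x': 56}, out=103

Final answer: 103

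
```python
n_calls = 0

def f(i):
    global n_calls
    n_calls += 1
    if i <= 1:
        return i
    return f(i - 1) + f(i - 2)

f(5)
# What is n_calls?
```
Call trace (a repeated sub-call is expanded the first time; later identical calls just restate its return value):
f(i=5)
  f(i=4)
    f(i=3)
      f(i=2)
        f(i=1)
        -> return 1
        f(i=0)
        -> return 0
      -> return 1
      f(i=1)
      -> return 1
    -> return 2
    f(i=2) -> return 1  (same call as traced above)
  -> return 3
  f(i=3) -> return 2  (same call as traced above)
-> return 5

n_calls is incremented once per call, so count the calls in each subtree. Let C(i) = number of calls made by f(i).
C(0) = C(1) = 1 (base case, no recursion); C(i) = 1 + C(i - 1) + C(i - 2) otherwise.
C(2) = 1 + C(1) + C(0) = 1 + 1 + 1 = 3
C(3) = 1 + C(2) + C(1) = 1 + 3 + 1 = 5
C(4) = 1 + C(3) + C(2) = 1 + 5 + 3 = 9
C(5) = 1 + C(4) + C(3) = 1 + 9 + 5 = 15
n_calls = C(5) = 15

Final answer: 15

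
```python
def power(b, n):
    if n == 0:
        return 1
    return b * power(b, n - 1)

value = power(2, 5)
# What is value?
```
Call trace:
power(b=2, n=5)
  power(b=2, n=4)
    power(b=2, n=3)
      power(b=2, n=2)
        power(b=2, n=1)
          power(b=2, n=0)
          -> return 1
        -> return 2
      -> return 4
    -> return 8
  -> return 16
-> return 32

Final answer: 32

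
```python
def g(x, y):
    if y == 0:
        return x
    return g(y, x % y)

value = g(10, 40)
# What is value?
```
Call trace:
g(x=10, y=40)
  g(x=40, y=10)
    g(x=10, y=0)
    -> return 10
  -> return 10
-> return 10

Final answer: 10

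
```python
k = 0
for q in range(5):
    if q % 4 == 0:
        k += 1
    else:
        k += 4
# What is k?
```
Trace:
  k=0
  k=1, q=0
  k=5, q=1
  k=9, q=2
  k=13, q=3
  k=14, q=4

Final answer: 14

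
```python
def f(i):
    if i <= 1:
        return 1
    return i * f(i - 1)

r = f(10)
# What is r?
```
Call trace:
f(i=10)
  f(i=9)
    f(i=8)
      f(i=7)
        f(i=6)
          f(i=5)
            f(i=4)
              f(i=3)
                f(i=2)
                  f(i=1)
                  -> return 1
                -> return 2
              -> return 6
            -> return 24
          -> return 120
        -> return 720
      -> return 5040
    -> return 40320
  -> return 362880
-> return 3628800

Final answer: 3628800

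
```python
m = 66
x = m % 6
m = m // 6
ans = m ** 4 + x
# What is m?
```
Trace:
  m=66
  m=66, x=0
  m=11, x=0
  m=11, x=0, ans=14641

Final answer: 11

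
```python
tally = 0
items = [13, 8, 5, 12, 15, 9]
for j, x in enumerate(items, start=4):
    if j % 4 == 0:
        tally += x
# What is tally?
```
Trace:
  tally=0
  tally=13, j=4, x=13
  tally=13, j=5, x=8
  tally=13, j=6, x=5
  tally=13, j=7, x=12
  tally=28, j=8, x=15
  tally=28, j=9, x=9

Final answer: 28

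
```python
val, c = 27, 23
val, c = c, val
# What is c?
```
Trace:
  val=27, c=23
  val=23, c=27

Final answer: 27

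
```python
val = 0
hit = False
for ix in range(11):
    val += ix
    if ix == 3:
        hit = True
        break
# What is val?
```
Trace:
  val=0
  val=0, hit=False
  val=0, hit=False, ix=0
  val=1, hit=False, ix=1
  val=3, hit=False, ix=2
  val=6, hit=True, ix=3

Final answer: 6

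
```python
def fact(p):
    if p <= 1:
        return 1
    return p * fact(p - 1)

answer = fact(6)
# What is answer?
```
Call trace:
fact(p=6)
  fact(p=5)
    fact(p=4)
      fact(p=3)
        fact(p=2)
          fact(p=1)
          -> return 1
        -> return 2
      -> return 6
    -> return 24
  -> return 120
-> return 720

Final answer: 720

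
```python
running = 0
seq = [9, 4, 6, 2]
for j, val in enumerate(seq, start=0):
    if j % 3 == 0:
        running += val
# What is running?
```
Trace:
  running=0
  running=9, j=0, val=9
  running=9, j=1, val=4
  running=9, j=2, val=6
  running=11, j=3, val=2

Final answer: 11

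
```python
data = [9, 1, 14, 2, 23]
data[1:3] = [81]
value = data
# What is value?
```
Trace:
  data=[9, 1, 14, 2, 23]
  data=[9, 81, 2, 23]
  data=[9, 81, 2, 23], value=[9, 81, 2, 23]

Final answer: [9, 81, 2, 23]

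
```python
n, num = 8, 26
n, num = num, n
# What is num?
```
Trace:
  n=8, num=26
  n=26, num=8

Final answer: 8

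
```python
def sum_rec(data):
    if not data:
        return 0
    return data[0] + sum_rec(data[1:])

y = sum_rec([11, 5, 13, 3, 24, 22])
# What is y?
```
Call trace:
sum_rec(data=[11, 5, 13, 3, 24, 22])
  sum_rec(data=[5, 13, 3, 24, 22])
    sum_rec(data=[13, 3, 24, 22])
      sum_rec(data=[3, 24, 22])
        sum_rec(data=[24, 22])
          sum_rec(data=[22])
            sum_rec(data=[])
            -> return 0
          -> return 22
        -> return 46
      -> return 49
    -> return 62
  -> return 67
-> return 78

Final answer: 78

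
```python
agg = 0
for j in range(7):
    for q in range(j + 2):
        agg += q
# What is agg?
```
Trace:
  agg=0
  agg=0, j=0, q=0
  agg=1, j=0, q=1
  agg=1, j=1, q=0
  agg=2, j=1, q=1
  agg=4, j=1, q=2
  agg=4, j=2, q=0
  agg=5, j=2, q=1
  agg=7, j=2, q=2
  agg=10, j=2, q=3
  agg=10, j=3, q=0
  agg=11, j=3, q=1
  agg=13, j=3, q=2
  agg=16, j=3, q=3
  agg=20, j=3, q=4
  agg=20, j=4, q=0
  agg=21, j=4, q=1
  agg=23, j=4, q=2
  agg=26, j=4, q=3
  agg=30, j=4, q=4
  agg=35, j=4, q=5
  agg=35, j=5, q=0
  agg=36, j=5, q=1
  agg=38, j=5, q=2
  agg=41, j=5, q=3
  agg=45, j=5, q=4
  agg=50, j=5, q=5
  agg=56, j=5, q=6
  agg=56, j=6, q=0
  agg=57, j=6, q=1
  agg=59, j=6, q=2
  agg=62, j=6, q=3
  agg=66, j=6, q=4
  agg=71, j=6, q=5
  agg=77, j=6, q=6
  agg=84, j=6, q=7

Final answer: 84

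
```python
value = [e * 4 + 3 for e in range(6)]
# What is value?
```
Trace:
  e=0
  e=1
  e=2
  e=3
  e=4
  e=5
  value=[3, 7, 11, 15, 19, 23]

Final answer: [3, 7, 11, 15, 19, 23]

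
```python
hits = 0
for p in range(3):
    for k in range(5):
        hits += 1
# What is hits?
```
Trace:
  hits=0
  hits=1, p=0, k=0
  hits=2, p=0, k=1
  hits=3, p=0, k=2
  hits=4, p=0, k=3
  hits=5, p=0, k=4
  hits=6, p=1, k=0
  hits=7, p=1, k=1
  hits=8, p=1, k=2
  hits=9, p=1, k=3
  hits=10, p=1, k=4
  hits=11, p=2, k=0
  hits=12, p=2, k=1
  hits=13, p=2, k=2
  hits=14, p=2, k=3
  hits=15, p=2, k=4

Final answer: 15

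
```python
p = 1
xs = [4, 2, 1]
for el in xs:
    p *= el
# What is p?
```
Trace:
  p=1
  p=4, el=4
  p=8, el=2
  p=8, el=1

Final answer: 8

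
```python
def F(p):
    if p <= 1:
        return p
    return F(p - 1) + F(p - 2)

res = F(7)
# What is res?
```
Call trace (a repeated sub-call is expanded the first time; later identical calls just restate its return value):
F(p=7)
  F(p=6)
    F(p=5)
      F(p=4)
        F(p=3)
          F(p=2)
            F(p=1)
            -> return 1
            F(p=0)
            -> return 0
          -> return 1
          F(p=1)
          -> return 1
        -> return 2
        F(p=2) -> return 1  (same call as traced above)
      -> return 3
      F(p=3) -> return 2  (same call as traced above)
    -> return 5
    F(p=4) -> return 3  (same call as traced above)
  -> return 8
  F(p=5) -> return 5  (same call as traced above)
-> return 13

Final answer: 13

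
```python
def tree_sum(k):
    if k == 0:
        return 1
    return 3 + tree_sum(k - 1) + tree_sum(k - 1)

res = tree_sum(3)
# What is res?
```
Call trace (a repeated sub-call is expanded the first time; later identical calls just restate its return value):
tree_sum(k=3)
  tree_sum(k=2)
    tree_sum(k=1)
      tree_sum(k=0)
      -> return 1
      tree_sum(k=0)
      -> return 1
    -> return 5
    tree_sum(k=1) -> return 5  (same call as traced above)
  -> return 13
  tree_sum(k=2) -> return 13  (same call as traced above)
-> return 29

Final answer: 29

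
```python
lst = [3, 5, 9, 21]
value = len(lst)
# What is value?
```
Trace:
  lst=[3, 5, 9, 21]
  lst=[3, 5, 9, 21], value=4

Final answer: 4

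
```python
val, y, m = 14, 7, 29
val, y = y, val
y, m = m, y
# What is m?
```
Trace:
  val=14, y=7, m=29
  val=7, y=14, m=29
  val=7, y=29, m=14

Final answer: 14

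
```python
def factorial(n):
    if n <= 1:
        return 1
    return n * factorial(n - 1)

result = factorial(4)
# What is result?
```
Call trace:
factorial(n=4)
  factorial(n=3)
    factorial(n=2)
      factorial(n=1)
      -> return 1
    -> return 2
  -> return 6
-> return 24

Final answer: 24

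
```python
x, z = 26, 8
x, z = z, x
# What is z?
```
Trace:
  x=26, z=8
  x=8, z=26

Final answer: 26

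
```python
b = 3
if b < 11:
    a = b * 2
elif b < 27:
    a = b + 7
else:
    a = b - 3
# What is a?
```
Trace:
  b=3
  b=3, a=6

Final answer: 6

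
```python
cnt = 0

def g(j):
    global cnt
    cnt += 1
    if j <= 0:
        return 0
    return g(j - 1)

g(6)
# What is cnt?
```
Call trace:
g(j=6)
  g(j=5)
    g(j=4)
      g(j=3)
        g(j=2)
          g(j=1)
            g(j=0)
            -> return 0
          -> return 0
        -> return 0
      -> return 0
    -> return 0
  -> return 0
-> return 0

cnt is incremented once per call. g is entered once for each j = 6, 5, 4, 3, 2, 1, 0 (the j <= 0 call returns without recursing), i.e. 6 + 1 calls.
cnt = 7

Final answer: 7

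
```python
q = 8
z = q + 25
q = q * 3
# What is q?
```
Trace:
  q=8
  q=8, z=33
  q=24, z=33

Final answer: 24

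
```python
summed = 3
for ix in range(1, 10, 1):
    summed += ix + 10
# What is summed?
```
Trace:
  summed=3
  summed=14, ix=1
  summed=26, ix=2
  summed=39, ix=3
  summed=53, ix=4
  summed=68, ix=5
  summed=84, ix=6
  summed=101, ix=7
  summed=119, ix=8
  summed=138, ix=9

Final answer: 138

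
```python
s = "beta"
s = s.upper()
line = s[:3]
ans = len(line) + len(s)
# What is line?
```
Trace:
  s='beta'
  s='BETA'
  s='BETA', line='BET'
  s='BETA', line='BET', ans=7

Final answer: 'BET'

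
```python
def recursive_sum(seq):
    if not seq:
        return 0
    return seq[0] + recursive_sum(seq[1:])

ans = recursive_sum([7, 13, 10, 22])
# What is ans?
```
Call trace:
recursive_sum(seq=[7, 13, 10, 22])
  recursive_sum(seq=[13, 10, 22])
    recursive_sum(seq=[10, 22])
      recursive_sum(seq=[22])
        recursive_sum(seq=[])
        -> return 0
      -> return 22
    -> return 32
  -> return 45
-> return 52

Final answer: 52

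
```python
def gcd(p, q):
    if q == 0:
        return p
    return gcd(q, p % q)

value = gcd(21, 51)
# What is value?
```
Call trace:
gcd(p=21, q=51)
  gcd(p=51, q=21)
    gcd(p=21, q=9)
      gcd(p=9, q=3)
        gcd(p=3, q=0)
        -> return 3
      -> return 3
    -> return 3
  -> return 3
-> return 3

Final answer: 3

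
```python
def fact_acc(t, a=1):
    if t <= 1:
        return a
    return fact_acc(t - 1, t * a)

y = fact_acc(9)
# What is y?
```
Call trace:
fact_acc(t=9, a=1)
  fact_acc(t=8, a=9)
    fact_acc(t=7, a=72)
      fact_acc(t=6, a=504)
        fact_acc(t=5, a=3024)
          fact_acc(t=4, a=15120)
            fact_acc(t=3, a=60480)
              fact_acc(t=2, a=181440)
                fact_acc(t=1, a=362880)
                -> return 362880
              -> return 362880
            -> return 362880
          -> return 362880
        -> return 362880
      -> return 362880
    -> return 362880
  -> return 362880
-> return 362880

Final answer: 362880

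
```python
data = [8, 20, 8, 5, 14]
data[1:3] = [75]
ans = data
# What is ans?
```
Trace:
  data=[8, 20, 8, 5, 14]
  data=[8, 75, 5, 14]
  data=[8, 75, 5, 14], ans=[8, 75, 5, 14]

Final answer: [8, 75, 5, 14]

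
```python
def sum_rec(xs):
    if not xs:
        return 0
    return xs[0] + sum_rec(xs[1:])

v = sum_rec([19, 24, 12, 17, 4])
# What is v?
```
Call trace:
sum_rec(xs=[19, 24, 12, 17, 4])
  sum_rec(xs=[24, 12, 17, 4])
    sum_rec(xs=[12, 17, 4])
      sum_rec(xs=[17, 4])
        sum_rec(xs=[4])
          sum_rec(xs=[])
          -> return 0
        -> return 4
      -> return 21
    -> return 33
  -> return 57
-> return 76

Final answer: 76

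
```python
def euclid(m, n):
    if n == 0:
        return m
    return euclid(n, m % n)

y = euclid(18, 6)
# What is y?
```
Call trace:
euclid(m=18, n=6)
  euclid(m=6, n=0)
  -> return 6
-> return 6

Final answer: 6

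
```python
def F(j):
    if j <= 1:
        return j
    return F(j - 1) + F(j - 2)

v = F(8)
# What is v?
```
Call trace (a repeated sub-call is expanded the first time; later identical calls just restate its return value):
F(j=8)
  F(j=7)
    F(j=6)
      F(j=5)
        F(j=4)
          F(j=3)
            F(j=2)
              F(j=1)
              -> return 1
              F(j=0)
              -> return 0
            -> return 1
            F(j=1)
            -> return 1
          -> return 2
          F(j=2) -> return 1  (same call as traced above)
        -> return 3
        F(j=3) -> return 2  (same call as traced above)
      -> return 5
      F(j=4) -> return 3  (same call as traced above)
    -> return 8
    F(j=5) -> return 5  (same call as traced above)
  -> return 13
  F(j=6) -> return 8  (same call as traced above)
-> return 21

Final answer: 21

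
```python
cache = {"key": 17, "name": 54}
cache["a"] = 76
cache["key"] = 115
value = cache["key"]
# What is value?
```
Trace:
  cache={'key': 17, 'name': 54}
  cache={'key': 17, 'name': 54, 'a': 76}
  cache={'key': 115, 'name': 54, 'a': 76}
  cache={'key': 115, 'name': 54, 'a': 76}, value=115

Final answer: 115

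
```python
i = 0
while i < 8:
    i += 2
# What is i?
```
Trace:
  i=0
  i=2
  i=4
  i=6
  i=8

Final answer: 8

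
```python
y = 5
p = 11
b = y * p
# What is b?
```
Trace:
  y=5
  y=5, p=11
  y=5, p=11, b=55

Final answer: 55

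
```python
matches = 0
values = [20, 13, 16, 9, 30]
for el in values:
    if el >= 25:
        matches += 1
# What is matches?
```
Trace:
  matches=0
  matches=0, el=20
  matches=0, el=13
  matches=0, el=16
  matches=0, el=9
  matches=1, el=30

Final answer: 1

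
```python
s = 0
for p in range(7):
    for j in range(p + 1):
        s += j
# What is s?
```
Trace:
  s=0
  s=0, p=0, j=0
  s=0, p=1, j=0
  s=1, p=1, j=1
  s=1, p=2, j=0
  s=2, p=2, j=1
  s=4, p=2, j=2
  s=4, p=3, j=0
  s=5, p=3, j=1
  s=7, p=3, j=2
  s=10, p=3, j=3
  s=10, p=4, j=0
  s=11, p=4, j=1
  s=13, p=4, j=2
  s=16, p=4, j=3
  s=20, p=4, j=4
  s=20, p=5, j=0
  s=21, p=5, j=1
  s=23, p=5, j=2
  s=26, p=5, j=3
  s=30, p=5, j=4
  s=35, p=5, j=5
  s=35, p=6, j=0
  s=36, p=6, j=1
  s=38, p=6, j=2
  s=41, p=6, j=3
  s=45, p=6, j=4
  s=50, p=6, j=5
  s=56, p=6, j=6

Final answer: 56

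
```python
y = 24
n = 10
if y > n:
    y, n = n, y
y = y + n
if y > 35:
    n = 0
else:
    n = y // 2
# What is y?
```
Trace:
  y=24
  y=24, n=10
  y=10, n=24
  y=34, n=24
  y=34, n=17

Final answer: 34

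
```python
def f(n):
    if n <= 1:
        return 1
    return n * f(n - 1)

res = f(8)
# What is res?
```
Call trace:
f(n=8)
  f(n=7)
    f(n=6)
      f(n=5)
        f(n=4)
          f(n=3)
            f(n=2)
              f(n=1)
              -> return 1
            -> return 2
          -> return 6
        -> return 24
      -> return 120
    -> return 720
  -> return 5040
-> return 40320

Final answer: 40320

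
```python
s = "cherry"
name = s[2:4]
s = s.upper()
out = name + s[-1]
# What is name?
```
Trace:
  s='cherry'
  s='cherry', name='er'
  s='CHERRY', name='er'
  s='CHERRY', name='er', out='erY'

Final answer: 'er'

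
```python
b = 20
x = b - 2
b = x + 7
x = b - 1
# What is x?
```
Trace:
  b=20
  b=20, x=18
  b=25, x=18
  b=25, x=24

Final answer: 24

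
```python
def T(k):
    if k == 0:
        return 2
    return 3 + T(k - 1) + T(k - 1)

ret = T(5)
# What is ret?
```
Call trace (a repeated sub-call is expanded the first time; later identical calls just restate its return value):
T(k=5)
  T(k=4)
    T(k=3)
      T(k=2)
        T(k=1)
          T(k=0)
          -> return 2
          T(k=0)
          -> return 2
        -> return 7
        T(k=1) -> return 7  (same call as traced above)
      -> return 17
      T(k=2) -> return 17  (same call as traced above)
    -> return 37
    T(k=3) -> return 37  (same call as traced above)
  -> return 77
  T(k=4) -> return 77  (same call as traced above)
-> return 157

Final answer: 157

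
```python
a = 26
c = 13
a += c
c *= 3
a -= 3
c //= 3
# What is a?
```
Trace:
  a=26
  a=26, c=13
  a=39, c=13
  a=39, c=39
  a=36, c=39
  a=36, c=13

Final answer: 36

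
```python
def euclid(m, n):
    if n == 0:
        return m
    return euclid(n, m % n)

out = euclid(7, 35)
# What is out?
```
Call trace:
euclid(m=7, n=35)
  euclid(m=35, n=7)
    euclid(m=7, n=0)
    -> return 7
  -> return 7
-> return 7

Final answer: 7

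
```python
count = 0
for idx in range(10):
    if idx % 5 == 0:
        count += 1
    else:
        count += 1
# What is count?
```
Trace:
  count=0
  count=1, idx=0
  count=2, idx=1
  count=3, idx=2
  count=4, idx=3
  count=5, idx=4
  count=6, idx=5
  count=7, idx=6
  count=8, idx=7
  count=9, idx=8
  count=10, idx=9

Final answer: 10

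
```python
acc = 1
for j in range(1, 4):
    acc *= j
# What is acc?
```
Trace:
  acc=1
  acc=1, j=1
  acc=2, j=2
  acc=6, j=3

Final answer: 6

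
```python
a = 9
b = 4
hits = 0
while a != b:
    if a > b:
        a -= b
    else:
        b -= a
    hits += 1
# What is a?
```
Trace:
  a=9
  a=9, b=4
  a=9, b=4, hits=0
  a=5, b=4, hits=1
  a=1, b=4, hits=2
  a=1, b=3, hits=3
  a=1, b=2, hits=4
  a=1, b=1, hits=5

Final answer: 1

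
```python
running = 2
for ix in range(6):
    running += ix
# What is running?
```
Trace:
  running=2
  running=2, ix=0
  running=3, ix=1
  running=5, ix=2
  running=8, ix=3
  running=12, ix=4
  running=17, ix=5

Final answer: 17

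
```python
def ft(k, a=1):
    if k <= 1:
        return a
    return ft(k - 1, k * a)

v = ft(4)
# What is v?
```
Call trace:
ft(k=4, a=1)
  ft(k=3, a=4)
    ft(k=2, a=12)
      ft(k=1, a=24)
      -> return 24
    -> return 24
  -> return 24
-> return 24

Final answer: 24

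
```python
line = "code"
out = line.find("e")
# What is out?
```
Trace:
  line='code'
  line='code', out=3

Final answer: 3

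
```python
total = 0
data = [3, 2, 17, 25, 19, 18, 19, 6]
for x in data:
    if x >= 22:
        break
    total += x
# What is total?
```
Trace:
  total=0
  total=3, x=3
  total=5, x=2
  total=22, x=17
  total=22, x=25

Final answer: 22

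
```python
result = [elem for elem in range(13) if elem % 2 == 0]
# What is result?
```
Trace:
  elem=0
  elem=1
  elem=2
  elem=3
  elem=4
  elem=5
  elem=6
  elem=7
  elem=8
  elem=9
  elem=10
  elem=11
  elem=12
  result=[0, 2, 4, 6, 8, 10, 12]

Final answer: [0, 2, 4, 6, 8, 10, 12]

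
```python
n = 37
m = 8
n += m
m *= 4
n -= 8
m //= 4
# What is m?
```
Trace:
  n=37
  n=37, m=8
  n=45, m=8
  n=45, m=32
  n=37, m=32
  n=37, m=8

Final answer: 8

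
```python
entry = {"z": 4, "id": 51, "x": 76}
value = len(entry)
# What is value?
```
Trace:
  entry={'z': 4, 'id': 51, 'x': 76}
  entry={'z': 4, 'id': 51, 'x': 76}, value=3

Final answer: 3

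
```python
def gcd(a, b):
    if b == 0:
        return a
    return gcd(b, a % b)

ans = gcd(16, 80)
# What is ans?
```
Call trace:
gcd(a=16, b=80)
  gcd(a=80, b=16)
    gcd(a=16, b=0)
    -> return 16
  -> return 16
-> return 16

Final answer: 16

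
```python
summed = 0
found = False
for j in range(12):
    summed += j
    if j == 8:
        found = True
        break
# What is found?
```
Trace:
  summed=0
  summed=0, found=False
  summed=0, found=False, j=0
  summed=1, found=False, j=1
  summed=3, found=False, j=2
  summed=6, found=False, j=3
  summed=10, found=False, j=4
  summed=15, found=False, j=5
  summed=21, found=False, j=6
  summed=28, found=False, j=7
  summed=36, found=True, j=8

Final answer: True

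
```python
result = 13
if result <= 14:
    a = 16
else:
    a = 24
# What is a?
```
Trace:
  result=13
  result=13, a=16

Final answer: 16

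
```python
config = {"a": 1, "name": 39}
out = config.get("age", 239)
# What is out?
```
Trace:
  config={'a': 1, 'name': 39}
  config={'a': 1, 'name': 39}, out=239

Final answer: 239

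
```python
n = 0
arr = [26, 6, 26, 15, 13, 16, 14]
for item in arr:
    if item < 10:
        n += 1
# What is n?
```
Trace:
  n=0
  n=0, item=26
  n=1, item=6
  n=1, item=26
  n=1, item=15
  n=1, item=13
  n=1, item=16
  n=1, item=14

Final answer: 1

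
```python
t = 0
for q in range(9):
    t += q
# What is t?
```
Trace:
  t=0
  t=0, q=0
  t=1, q=1
  t=3, q=2
  t=6, q=3
  t=10, q=4
  t=15, q=5
  t=21, q=6
  t=28, q=7
  t=36, q=8

Final answer: 36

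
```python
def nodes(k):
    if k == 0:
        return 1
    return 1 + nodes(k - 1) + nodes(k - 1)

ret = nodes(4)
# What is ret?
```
Call trace (a repeated sub-call is expanded the first time; later identical calls just restate its return value):
nodes(k=4)
  nodes(k=3)
    nodes(k=2)
      nodes(k=1)
        nodes(k=0)
        -> return 1
        nodes(k=0)
        -> return 1
      -> return 3
      nodes(k=1) -> return 3  (same call as traced above)
    -> return 7
    nodes(k=2) -> return 7  (same call as traced above)
  -> return 15
  nodes(k=3) -> return 15  (same call as traced above)
-> return 31

Final answer: 31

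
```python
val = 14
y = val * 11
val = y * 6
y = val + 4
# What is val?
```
Trace:
  val=14
  val=14, y=154
  val=924, y=154
  val=924, y=928

Final answer: 924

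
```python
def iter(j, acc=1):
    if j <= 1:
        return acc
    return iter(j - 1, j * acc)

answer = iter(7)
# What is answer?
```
Call trace:
iter(j=7, acc=1)
  iter(j=6, acc=7)
    iter(j=5, acc=42)
      iter(j=4, acc=210)
        iter(j=3, acc=840)
          iter(j=2, acc=2520)
            iter(j=1, acc=5040)
            -> return 5040
          -> return 5040
        -> return 5040
      -> return 5040
    -> return 5040
  -> return 5040
-> return 5040

Final answer: 5040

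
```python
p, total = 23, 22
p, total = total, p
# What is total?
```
Trace:
  p=23, total=22
  p=22, total=23

Final answer: 23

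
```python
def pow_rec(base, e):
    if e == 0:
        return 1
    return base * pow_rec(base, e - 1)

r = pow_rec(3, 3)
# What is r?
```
Call trace:
pow_rec(base=3, e=3)
  pow_rec(base=3, e=2)
    pow_rec(base=3, e=1)
      pow_rec(base=3, e=0)
      -> return 1
    -> return 3
  -> return 9
-> return 27

Final answer: 27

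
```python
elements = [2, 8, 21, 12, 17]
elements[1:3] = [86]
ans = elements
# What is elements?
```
Trace:
  elements=[2, 8, 21, 12, 17]
  elements=[2, 86, 12, 17]
  elements=[2, 86, 12, 17], ans=[2, 86, 12, 17]

Final answer: [2, 86, 12, 17]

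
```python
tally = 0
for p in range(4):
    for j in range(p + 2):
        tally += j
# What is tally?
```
Trace:
  tally=0
  tally=0, p=0, j=0
  tally=1, p=0, j=1
  tally=1, p=1, j=0
  tally=2, p=1, j=1
  tally=4, p=1, j=2
  tally=4, p=2, j=0
  tally=5, p=2, j=1
  tally=7, p=2, j=2
  tally=10, p=2, j=3
  tally=10, p=3, j=0
  tally=11, p=3, j=1
  tally=13, p=3, j=2
  tally=16, p=3, j=3
  tally=20, p=3, j=4

Final answer: 20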